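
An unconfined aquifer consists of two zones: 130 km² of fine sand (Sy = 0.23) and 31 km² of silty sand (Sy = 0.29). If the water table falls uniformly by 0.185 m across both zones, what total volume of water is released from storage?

A₁ = 130 km² = 1.3 × 10^8 m²; A₂ = 31 km² = 3.1 × 10^7 m²
ΔV₁ = 0.23 × 1.3 × 10^8 × 0.185 = 5.532 × 10^6 m³
ΔV₂ = 0.29 × 3.1 × 10^7 × 0.185 = 1.663 × 10^6 m³
ΔV = ΔV₁ + ΔV₂ = 7.195 × 10^6 m³

ΔV ≈ 7.19 × 10^6 m³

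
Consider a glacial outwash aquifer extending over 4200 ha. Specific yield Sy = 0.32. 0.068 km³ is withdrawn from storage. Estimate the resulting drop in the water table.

A = 4200 ha = 4.2 × 10^7 m²
ΔV = 0.068 km³ = 6.8 × 10^7 m³
Δh = ΔV / (Sy × A) = 6.8 × 10^7 m³ / (0.32 × 4.2 × 10^7 m²) = 5.06 m

Δh ≈ 5.06 m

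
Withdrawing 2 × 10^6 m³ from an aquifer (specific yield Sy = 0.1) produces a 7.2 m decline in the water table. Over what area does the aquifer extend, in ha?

A ≈ 278 ha

A = ΔV / (Sy × Δh) = 2 × 10^6 / (0.1 × 7.2) = 2.778 × 10^6 m²
A = 2.778 × 10^6 m² = 277.8 ha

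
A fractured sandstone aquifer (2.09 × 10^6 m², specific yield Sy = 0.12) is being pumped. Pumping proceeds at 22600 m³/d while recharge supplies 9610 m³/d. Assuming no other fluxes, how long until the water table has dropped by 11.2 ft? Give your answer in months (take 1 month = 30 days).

t ≈ 2.2 months

Δh = 11.2 ft = 3.414 m
ΔV = Sy × A × Δh = 0.12 × 2.09 × 10^6 × 3.414 = 8.562 × 10^5 m³
Net withdrawal = 22600 − 9610 = 12990 m³/d
t = ΔV / Q = 8.562 × 10^5 m³ / 12990 m³/d = 65.91 d
t = 65.91 d ≈ 2.197 months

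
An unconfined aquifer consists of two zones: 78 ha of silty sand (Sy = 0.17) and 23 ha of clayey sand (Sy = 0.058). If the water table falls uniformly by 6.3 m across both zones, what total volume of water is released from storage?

ΔV ≈ 9.19 × 10^5 m³

A₁ = 78 ha = 7.8 × 10^5 m²; A₂ = 23 ha = 2.3 × 10^5 m²
ΔV₁ = 0.17 × 7.8 × 10^5 × 6.3 = 8.354 × 10^5 m³
ΔV₂ = 0.058 × 2.3 × 10^5 × 6.3 = 84040 m³
ΔV = ΔV₁ + ΔV₂ = 9.194 × 10^5 m³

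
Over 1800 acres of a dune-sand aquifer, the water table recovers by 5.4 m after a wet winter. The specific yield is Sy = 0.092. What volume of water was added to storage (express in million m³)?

ΔV ≈ 3.62 million m³

A = 1800 acres = 7.284 × 10^6 m²
ΔV = Sy × A × Δh = 0.092 × 7.284 × 10^6 m² × 5.4 m = 3.619 × 10^6 m³
ΔV = 3.619 × 10^6 m³ = 3.619 million m³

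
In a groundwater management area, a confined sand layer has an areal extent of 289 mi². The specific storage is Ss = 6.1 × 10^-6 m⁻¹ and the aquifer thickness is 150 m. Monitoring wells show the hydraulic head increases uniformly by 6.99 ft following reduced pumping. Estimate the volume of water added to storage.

ΔV ≈ 1.46 × 10^6 m³

S = Ss × b = 6.1 × 10^-6 m⁻¹ × 150 m = 9.15 × 10^-4
A = 289 mi² = 7.485 × 10^8 m²
Δh = 6.99 ft = 2.131 m
ΔV = S × A × Δh = 9.15 × 10^-4 × 7.485 × 10^8 m² × 2.131 m = 1.459 × 10^6 m³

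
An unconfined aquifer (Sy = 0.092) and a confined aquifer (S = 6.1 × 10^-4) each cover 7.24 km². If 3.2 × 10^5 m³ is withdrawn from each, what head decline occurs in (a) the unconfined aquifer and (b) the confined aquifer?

A = 7.24 km² = 7.24 × 10^6 m²
Unconfined: Δh_u = ΔV/(Sy·A) = 3.2 × 10^5/(0.092 × 7.24 × 10^6) = 0.4804 m
Confined: Δh_c = ΔV/(S·A) = 3.2 × 10^5/(6.1 × 10^-4 × 7.24 × 10^6) = 72.46 m

Δh_u ≈ 0.48 m; Δh_c ≈ 72.5 m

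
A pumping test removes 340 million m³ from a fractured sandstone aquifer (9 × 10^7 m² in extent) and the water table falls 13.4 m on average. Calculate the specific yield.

Sy ≈ 0.28

ΔV = 340 million m³ = 3.4 × 10^8 m³
Sy = ΔV / (A × Δh) = 3.4 × 10^8 m³ / (9 × 10^7 m² × 13.4 m) = 0.2819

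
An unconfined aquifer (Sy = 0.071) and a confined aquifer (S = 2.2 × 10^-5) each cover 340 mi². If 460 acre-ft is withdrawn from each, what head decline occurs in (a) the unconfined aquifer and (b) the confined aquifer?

A = 340 mi² = 8.806 × 10^8 m²
ΔV = 460 acre-ft = 5.674 × 10^5 m³
Unconfined: Δh_u = ΔV/(Sy·A) = 5.674 × 10^5/(0.071 × 8.806 × 10^8) = 0.009075 m
Confined: Δh_c = ΔV/(S·A) = 5.674 × 10^5/(2.2 × 10^-5 × 8.806 × 10^8) = 29.29 m

Δh_u ≈ 0.00908 m; Δh_c ≈ 29.3 m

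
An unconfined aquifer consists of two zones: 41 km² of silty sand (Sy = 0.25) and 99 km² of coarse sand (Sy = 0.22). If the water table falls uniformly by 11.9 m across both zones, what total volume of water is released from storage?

A₁ = 41 km² = 4.1 × 10^7 m²; A₂ = 99 km² = 9.9 × 10^7 m²
ΔV₁ = 0.25 × 4.1 × 10^7 × 11.9 = 1.22 × 10^8 m³
ΔV₂ = 0.22 × 9.9 × 10^7 × 11.9 = 2.592 × 10^8 m³
ΔV = ΔV₁ + ΔV₂ = 3.812 × 10^8 m³

ΔV ≈ 3.81 × 10^8 m³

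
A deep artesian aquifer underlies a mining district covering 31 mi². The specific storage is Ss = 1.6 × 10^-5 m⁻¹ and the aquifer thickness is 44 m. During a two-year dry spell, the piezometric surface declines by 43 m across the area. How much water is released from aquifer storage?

ΔV ≈ 2.43 × 10^6 m³

S = Ss × b = 1.6 × 10^-5 m⁻¹ × 44 m = 7.04 × 10^-4
A = 31 mi² = 8.029 × 10^7 m²
ΔV = S × A × Δh = 7.04 × 10^-4 × 8.029 × 10^7 m² × 43 m = 2.431 × 10^6 m³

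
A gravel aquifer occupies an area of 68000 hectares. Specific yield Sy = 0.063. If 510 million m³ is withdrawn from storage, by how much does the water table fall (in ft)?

A = 68000 hectares = 6.8 × 10^8 m²
ΔV = 510 million m³ = 5.1 × 10^8 m³
Δh = ΔV / (Sy × A) = 5.1 × 10^8 m³ / (0.063 × 6.8 × 10^8 m²) = 11.9 m
Δh = 11.9 m = 39.06 ft

Δh ≈ 39.1 ft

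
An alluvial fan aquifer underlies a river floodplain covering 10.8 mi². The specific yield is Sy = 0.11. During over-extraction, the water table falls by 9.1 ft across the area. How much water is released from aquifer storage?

ΔV ≈ 8.53 × 10^6 m³

A = 10.8 mi² = 2.797 × 10^7 m²
Δh = 9.1 ft = 2.774 m
ΔV = Sy × A × Δh = 0.11 × 2.797 × 10^7 m² × 2.774 m = 8.534 × 10^6 m³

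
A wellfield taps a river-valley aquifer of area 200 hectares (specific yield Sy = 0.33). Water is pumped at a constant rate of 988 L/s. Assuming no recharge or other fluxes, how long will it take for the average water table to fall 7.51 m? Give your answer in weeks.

t ≈ 8.29 weeks

A = 200 hectares = 2 × 10^6 m²
ΔV = Sy × A × Δh = 0.33 × 2 × 10^6 × 7.51 = 4.957 × 10^6 m³
Q = 988 L/s = 85360 m³/d
t = ΔV / Q = 4.957 × 10^6 m³ / 85360 m³/d = 58.06 d
t = 58.06 d ≈ 8.295 weeks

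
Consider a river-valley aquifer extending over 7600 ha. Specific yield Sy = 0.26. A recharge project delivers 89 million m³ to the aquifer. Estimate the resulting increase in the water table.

A = 7600 ha = 7.6 × 10^7 m²
ΔV = 89 million m³ = 8.9 × 10^7 m³
Δh = ΔV / (Sy × A) = 8.9 × 10^7 m³ / (0.26 × 7.6 × 10^7 m²) = 4.504 m

Δh ≈ 4.5 m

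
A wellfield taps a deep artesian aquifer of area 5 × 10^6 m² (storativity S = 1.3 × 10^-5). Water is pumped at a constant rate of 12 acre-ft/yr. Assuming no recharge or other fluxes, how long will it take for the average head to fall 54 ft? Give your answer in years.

t ≈ 0.0723 years

Δh = 54 ft = 16.46 m
ΔV = S × A × Δh = 1.3 × 10^-5 × 5 × 10^6 × 16.46 = 1070 m³
Q = 12 acre-ft/yr = 40.55 m³/d
t = ΔV / Q = 1070 m³ / 40.55 m³/d = 26.38 d
t = 26.38 d ≈ 0.07228 years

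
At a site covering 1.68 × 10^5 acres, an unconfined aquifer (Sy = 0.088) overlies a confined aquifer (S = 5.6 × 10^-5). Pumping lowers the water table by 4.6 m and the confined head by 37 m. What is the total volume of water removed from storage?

A = 1.68 × 10^5 acres = 6.799 × 10^8 m²
Unconfined: ΔV_u = Sy × A × Δh_u = 0.088 × 6.799 × 10^8 × 4.6 = 2.752 × 10^8 m³
Confined: ΔV_c = S × A × Δh_c = 5.6 × 10^-5 × 6.799 × 10^8 × 37 = 1.409 × 10^6 m³
Total ΔV = 2.752 × 10^8 + 1.409 × 10^6 = 2.766 × 10^8 m³

ΔV ≈ 2.77 × 10^8 m³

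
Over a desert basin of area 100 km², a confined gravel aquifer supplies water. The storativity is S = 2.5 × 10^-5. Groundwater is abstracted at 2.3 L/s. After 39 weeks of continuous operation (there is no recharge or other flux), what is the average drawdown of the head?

Δh ≈ 21.7 m

A = 100 km² = 1 × 10^8 m²
Q = 2.3 L/s = 198.7 m³/d
t = 39 weeks = 273 d
ΔV = Q × t = 198.7 m³/d × 273 d = 54250 m³
Δh = ΔV / (S × A) = 54250 / (2.5 × 10^-5 × 1 × 10^8) = 21.7 m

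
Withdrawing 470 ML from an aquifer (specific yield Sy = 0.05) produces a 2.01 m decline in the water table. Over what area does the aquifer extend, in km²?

ΔV = 470 ML = 4.7 × 10^5 m³
A = ΔV / (Sy × Δh) = 4.7 × 10^5 / (0.05 × 2.01) = 4.677 × 10^6 m²
A = 4.677 × 10^6 m² = 4.677 km²

A ≈ 4.68 km²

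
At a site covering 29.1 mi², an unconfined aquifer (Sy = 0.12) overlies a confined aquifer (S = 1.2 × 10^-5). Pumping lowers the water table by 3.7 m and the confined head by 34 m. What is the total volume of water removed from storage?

ΔV ≈ 3.35 × 10^7 m³

A = 29.1 mi² = 7.537 × 10^7 m²
Unconfined: ΔV_u = Sy × A × Δh_u = 0.12 × 7.537 × 10^7 × 3.7 = 3.346 × 10^7 m³
Confined: ΔV_c = S × A × Δh_c = 1.2 × 10^-5 × 7.537 × 10^7 × 34 = 30750 m³
Total ΔV = 3.346 × 10^7 + 30750 = 3.349 × 10^7 m³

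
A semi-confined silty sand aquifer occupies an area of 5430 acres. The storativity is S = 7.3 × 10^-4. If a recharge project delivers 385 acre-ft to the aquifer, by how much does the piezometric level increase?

Δh ≈ 29.6 m

A = 5430 acres = 2.197 × 10^7 m²
ΔV = 385 acre-ft = 4.749 × 10^5 m³
Δh = ΔV / (S × A) = 4.749 × 10^5 m³ / (7.3 × 10^-4 × 2.197 × 10^7 m²) = 29.6 m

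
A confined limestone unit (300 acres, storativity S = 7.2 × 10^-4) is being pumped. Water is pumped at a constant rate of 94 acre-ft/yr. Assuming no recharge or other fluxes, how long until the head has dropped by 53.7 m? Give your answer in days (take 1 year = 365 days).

A = 300 acres = 1.214 × 10^6 m²
ΔV = S × A × Δh = 7.2 × 10^-4 × 1.214 × 10^6 × 53.7 = 46940 m³
Q = 94 acre-ft/yr = 317.7 m³/d
t = ΔV / Q = 46940 m³ / 317.7 m³/d = 147.8 d

t ≈ 148 days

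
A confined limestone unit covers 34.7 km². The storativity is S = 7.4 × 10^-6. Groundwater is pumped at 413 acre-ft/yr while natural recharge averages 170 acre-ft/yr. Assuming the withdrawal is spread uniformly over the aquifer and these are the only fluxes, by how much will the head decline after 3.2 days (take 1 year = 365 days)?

Δh ≈ 10.2 m

A = 34.7 km² = 3.47 × 10^7 m²
Net abstraction = 413 − 170 = 243 acre-ft/yr
Q_net = 243 acre-ft/yr = 821.2 m³/d
ΔV = Q × t = 821.2 m³/d × 3.2 d = 2628 m³
Δh = ΔV / (S × A) = 2628 / (7.4 × 10^-6 × 3.47 × 10^7) = 10.23 m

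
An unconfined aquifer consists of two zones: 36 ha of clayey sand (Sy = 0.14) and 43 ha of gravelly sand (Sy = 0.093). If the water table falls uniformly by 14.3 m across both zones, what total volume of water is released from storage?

ΔV ≈ 1.29 × 10^6 m³

A₁ = 36 ha = 3.6 × 10^5 m²; A₂ = 43 ha = 4.3 × 10^5 m²
ΔV₁ = 0.14 × 3.6 × 10^5 × 14.3 = 7.207 × 10^5 m³
ΔV₂ = 0.093 × 4.3 × 10^5 × 14.3 = 5.719 × 10^5 m³
ΔV = ΔV₁ + ΔV₂ = 1.293 × 10^6 m³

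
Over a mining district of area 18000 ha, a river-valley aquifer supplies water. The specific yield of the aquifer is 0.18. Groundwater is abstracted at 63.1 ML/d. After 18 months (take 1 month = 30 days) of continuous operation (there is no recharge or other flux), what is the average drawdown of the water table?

Δh ≈ 1.05 m

A = 18000 ha = 1.8 × 10^8 m²
Q = 63.1 ML/d = 63100 m³/d
t = 18 months = 540 d
ΔV = Q × t = 63100 m³/d × 540 d = 3.407 × 10^7 m³
Δh = ΔV / (Sy × A) = 3.407 × 10^7 / (0.18 × 1.8 × 10^8) = 1.052 m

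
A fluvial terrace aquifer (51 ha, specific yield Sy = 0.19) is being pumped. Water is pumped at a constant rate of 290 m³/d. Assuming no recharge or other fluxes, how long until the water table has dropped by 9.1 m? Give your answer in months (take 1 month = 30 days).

A = 51 ha = 5.1 × 10^5 m²
ΔV = Sy × A × Δh = 0.19 × 5.1 × 10^5 × 9.1 = 8.818 × 10^5 m³
t = ΔV / Q = 8.818 × 10^5 m³ / 290 m³/d = 3041 d
t = 3041 d ≈ 101.4 months

t ≈ 101 months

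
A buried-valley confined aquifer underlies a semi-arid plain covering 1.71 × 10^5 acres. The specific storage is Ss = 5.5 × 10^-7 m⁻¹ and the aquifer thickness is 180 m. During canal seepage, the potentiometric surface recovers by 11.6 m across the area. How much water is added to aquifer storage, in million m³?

ΔV ≈ 0.795 million m³

S = Ss × b = 5.5 × 10^-7 m⁻¹ × 180 m = 9.9 × 10^-5
A = 1.71 × 10^5 acres = 6.92 × 10^8 m²
ΔV = S × A × Δh = 9.9 × 10^-5 × 6.92 × 10^8 m² × 11.6 m = 7.947 × 10^5 m³
ΔV = 7.947 × 10^5 m³ = 0.7947 million m³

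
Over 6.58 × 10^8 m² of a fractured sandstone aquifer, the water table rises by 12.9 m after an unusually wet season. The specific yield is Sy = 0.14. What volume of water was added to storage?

ΔV = Sy × A × Δh = 0.14 × 6.58 × 10^8 m² × 12.9 m = 1.188 × 10^9 m³

ΔV ≈ 1.19 × 10^9 m³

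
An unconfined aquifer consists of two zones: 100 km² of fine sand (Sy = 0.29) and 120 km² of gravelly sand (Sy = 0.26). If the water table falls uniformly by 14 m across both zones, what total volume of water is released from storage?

A₁ = 100 km² = 1 × 10^8 m²; A₂ = 120 km² = 1.2 × 10^8 m²
ΔV₁ = 0.29 × 1 × 10^8 × 14 = 4.06 × 10^8 m³
ΔV₂ = 0.26 × 1.2 × 10^8 × 14 = 4.368 × 10^8 m³
ΔV = ΔV₁ + ΔV₂ = 8.428 × 10^8 m³

ΔV ≈ 8.43 × 10^8 m³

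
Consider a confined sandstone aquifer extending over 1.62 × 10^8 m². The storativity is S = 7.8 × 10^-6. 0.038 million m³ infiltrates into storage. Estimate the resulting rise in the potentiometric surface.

ΔV = 0.038 million m³ = 38000 m³
Δh = ΔV / (S × A) = 38000 m³ / (7.8 × 10^-6 × 1.62 × 10^8 m²) = 30.07 m

Δh ≈ 30.1 m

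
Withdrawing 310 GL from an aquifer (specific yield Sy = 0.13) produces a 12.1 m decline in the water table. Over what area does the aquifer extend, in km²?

A ≈ 197 km²

ΔV = 310 GL = 3.1 × 10^8 m³
A = ΔV / (Sy × Δh) = 3.1 × 10^8 / (0.13 × 12.1) = 1.971 × 10^8 m²
A = 1.971 × 10^8 m² = 197.1 km²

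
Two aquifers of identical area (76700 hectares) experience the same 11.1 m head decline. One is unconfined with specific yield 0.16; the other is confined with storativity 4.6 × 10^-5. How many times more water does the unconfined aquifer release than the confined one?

ΔV_u / ΔV_c ≈ 3480

A = 76700 hectares = 7.67 × 10^8 m²
Unconfined: ΔV_u = Sy × A × Δh = 0.16 × 7.67 × 10^8 × 11.1 = 1.362 × 10^9 m³
Confined: ΔV_c = S × A × Δh = 4.6 × 10^-5 × 7.67 × 10^8 × 11.1 = 3.916 × 10^5 m³
Ratio = ΔV_u / ΔV_c = Sy / S = 0.16 / 4.6 × 10^-5 = 3478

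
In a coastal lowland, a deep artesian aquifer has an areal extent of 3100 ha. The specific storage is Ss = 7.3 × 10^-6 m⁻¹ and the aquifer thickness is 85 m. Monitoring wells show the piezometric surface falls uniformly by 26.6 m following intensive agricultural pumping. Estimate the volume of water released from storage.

S = Ss × b = 7.3 × 10^-6 m⁻¹ × 85 m = 6.205 × 10^-4
A = 3100 ha = 3.1 × 10^7 m²
ΔV = S × A × Δh = 6.205 × 10^-4 × 3.1 × 10^7 m² × 26.6 m = 5.117 × 10^5 m³

ΔV ≈ 5.12 × 10^5 m³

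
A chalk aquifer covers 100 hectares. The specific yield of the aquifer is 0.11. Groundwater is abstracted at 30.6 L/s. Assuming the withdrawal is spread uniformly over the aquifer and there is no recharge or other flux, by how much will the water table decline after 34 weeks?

A = 100 hectares = 1 × 10^6 m²
Q = 30.6 L/s = 2644 m³/d
t = 34 weeks = 238 d
ΔV = Q × t = 2644 m³/d × 238 d = 6.292 × 10^5 m³
Δh = ΔV / (Sy × A) = 6.292 × 10^5 / (0.11 × 1 × 10^6) = 5.72 m

Δh ≈ 5.72 m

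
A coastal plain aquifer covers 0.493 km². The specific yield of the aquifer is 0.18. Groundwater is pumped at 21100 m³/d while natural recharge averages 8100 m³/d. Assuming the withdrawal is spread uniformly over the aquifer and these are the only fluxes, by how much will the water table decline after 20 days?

Δh ≈ 2.93 m

A = 0.493 km² = 4.93 × 10^5 m²
Net abstraction = 21100 − 8100 = 13000 m³/d
ΔV = Q × t = 13000 m³/d × 20 d = 2.6 × 10^5 m³
Δh = ΔV / (Sy × A) = 2.6 × 10^5 / (0.18 × 4.93 × 10^5) = 2.93 m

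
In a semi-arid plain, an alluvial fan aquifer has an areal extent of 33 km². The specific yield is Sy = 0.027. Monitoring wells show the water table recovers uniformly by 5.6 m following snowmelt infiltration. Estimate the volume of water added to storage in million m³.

A = 33 km² = 3.3 × 10^7 m²
ΔV = Sy × A × Δh = 0.027 × 3.3 × 10^7 m² × 5.6 m = 4.99 × 10^6 m³
ΔV = 4.99 × 10^6 m³ = 4.99 million m³

ΔV ≈ 4.99 million m³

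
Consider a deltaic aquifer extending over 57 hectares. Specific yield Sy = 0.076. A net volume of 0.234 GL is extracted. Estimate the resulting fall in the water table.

A = 57 hectares = 5.7 × 10^5 m²
ΔV = 0.234 GL = 2.34 × 10^5 m³
Δh = ΔV / (Sy × A) = 2.34 × 10^5 m³ / (0.076 × 5.7 × 10^5 m²) = 5.402 m

Δh ≈ 5.4 m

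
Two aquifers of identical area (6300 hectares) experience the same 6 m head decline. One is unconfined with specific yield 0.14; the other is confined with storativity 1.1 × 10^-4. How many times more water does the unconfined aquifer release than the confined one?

A = 6300 hectares = 6.3 × 10^7 m²
Unconfined: ΔV_u = Sy × A × Δh = 0.14 × 6.3 × 10^7 × 6 = 5.292 × 10^7 m³
Confined: ΔV_c = S × A × Δh = 1.1 × 10^-4 × 6.3 × 10^7 × 6 = 41580 m³
Ratio = ΔV_u / ΔV_c = Sy / S = 0.14 / 1.1 × 10^-4 = 1273

ΔV_u / ΔV_c ≈ 1270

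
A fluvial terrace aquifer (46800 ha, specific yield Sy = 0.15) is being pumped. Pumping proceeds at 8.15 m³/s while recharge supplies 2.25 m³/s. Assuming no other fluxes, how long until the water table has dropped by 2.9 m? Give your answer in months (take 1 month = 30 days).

t ≈ 13.3 months

A = 46800 ha = 4.68 × 10^8 m²
ΔV = Sy × A × Δh = 0.15 × 4.68 × 10^8 × 2.9 = 2.036 × 10^8 m³
Net withdrawal = 8.15 − 2.25 = 5.9 m³/s = 5.098 × 10^5 m³/d
t = ΔV / Q = 2.036 × 10^8 m³ / 5.098 × 10^5 m³/d = 399.4 d
t = 399.4 d ≈ 13.31 months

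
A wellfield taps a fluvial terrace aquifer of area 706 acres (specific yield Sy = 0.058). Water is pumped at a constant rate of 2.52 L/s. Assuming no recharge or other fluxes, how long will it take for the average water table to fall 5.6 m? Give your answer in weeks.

t ≈ 609 weeks

A = 706 acres = 2.857 × 10^6 m²
ΔV = Sy × A × Δh = 0.058 × 2.857 × 10^6 × 5.6 = 9.28 × 10^5 m³
Q = 2.52 L/s = 217.7 m³/d
t = ΔV / Q = 9.28 × 10^5 m³ / 217.7 m³/d = 4262 d
t = 4262 d ≈ 608.9 weeks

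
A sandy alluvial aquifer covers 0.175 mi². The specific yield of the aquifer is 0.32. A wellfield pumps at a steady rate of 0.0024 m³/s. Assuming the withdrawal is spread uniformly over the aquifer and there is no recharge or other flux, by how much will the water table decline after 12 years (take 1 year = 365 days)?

Δh ≈ 6.26 m

A = 0.175 mi² = 4.532 × 10^5 m²
Q = 0.0024 m³/s = 207.4 m³/d
t = 12 years = 4380 d
ΔV = Q × t = 207.4 m³/d × 4380 d = 9.082 × 10^5 m³
Δh = ΔV / (Sy × A) = 9.082 × 10^5 / (0.32 × 4.532 × 10^5) = 6.262 m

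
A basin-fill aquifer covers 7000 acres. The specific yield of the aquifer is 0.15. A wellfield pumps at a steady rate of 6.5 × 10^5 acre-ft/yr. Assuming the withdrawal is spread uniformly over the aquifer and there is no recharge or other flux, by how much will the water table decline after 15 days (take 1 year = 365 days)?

Δh ≈ 7.75 m

A = 7000 acres = 2.833 × 10^7 m²
Q = 6.5 × 10^5 acre-ft/yr = 2.197 × 10^6 m³/d
ΔV = Q × t = 2.197 × 10^6 m³/d × 15 d = 3.295 × 10^7 m³
Δh = ΔV / (Sy × A) = 3.295 × 10^7 / (0.15 × 2.833 × 10^7) = 7.754 m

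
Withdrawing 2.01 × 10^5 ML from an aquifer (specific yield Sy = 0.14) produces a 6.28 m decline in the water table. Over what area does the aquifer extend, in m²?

ΔV = 2.01 × 10^5 ML = 2.01 × 10^8 m³
A = ΔV / (Sy × Δh) = 2.01 × 10^8 / (0.14 × 6.28) = 2.286 × 10^8 m²

A ≈ 2.29 × 10^8 m²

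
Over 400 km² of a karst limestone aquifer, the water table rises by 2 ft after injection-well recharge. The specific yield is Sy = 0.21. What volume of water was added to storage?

A = 400 km² = 4 × 10^8 m²
Δh = 2 ft = 0.6096 m
ΔV = Sy × A × Δh = 0.21 × 4 × 10^8 m² × 0.6096 m = 5.121 × 10^7 m³

ΔV ≈ 5.12 × 10^7 m³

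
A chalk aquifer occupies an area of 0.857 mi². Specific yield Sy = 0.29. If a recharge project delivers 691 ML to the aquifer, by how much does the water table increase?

A = 0.857 mi² = 2.22 × 10^6 m²
ΔV = 691 ML = 6.91 × 10^5 m³
Δh = ΔV / (Sy × A) = 6.91 × 10^5 m³ / (0.29 × 2.22 × 10^6 m²) = 1.073 m

Δh ≈ 1.07 m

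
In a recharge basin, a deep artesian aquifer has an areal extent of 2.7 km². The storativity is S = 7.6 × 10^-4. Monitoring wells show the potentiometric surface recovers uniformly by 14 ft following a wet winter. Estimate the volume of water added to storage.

A = 2.7 km² = 2.7 × 10^6 m²
Δh = 14 ft = 4.267 m
ΔV = S × A × Δh = 7.6 × 10^-4 × 2.7 × 10^6 m² × 4.267 m = 8756 m³

ΔV ≈ 8760 m³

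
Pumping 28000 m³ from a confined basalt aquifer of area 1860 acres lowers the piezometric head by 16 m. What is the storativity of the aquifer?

S ≈ 2.3 × 10^-4

A = 1860 acres = 7.527 × 10^6 m²
S = ΔV / (A × Δh) = 28000 m³ / (7.527 × 10^6 m² × 16 m) = 2.325 × 10^-4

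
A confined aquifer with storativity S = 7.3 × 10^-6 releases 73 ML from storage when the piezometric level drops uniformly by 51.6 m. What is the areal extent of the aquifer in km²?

A ≈ 194 km²

ΔV = 73 ML = 73000 m³
A = ΔV / (S × Δh) = 73000 / (7.3 × 10^-6 × 51.6) = 1.938 × 10^8 m²
A = 1.938 × 10^8 m² = 193.8 km²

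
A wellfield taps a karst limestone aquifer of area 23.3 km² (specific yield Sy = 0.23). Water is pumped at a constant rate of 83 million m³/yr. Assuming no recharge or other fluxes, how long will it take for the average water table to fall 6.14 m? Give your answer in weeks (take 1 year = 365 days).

A = 23.3 km² = 2.33 × 10^7 m²
ΔV = Sy × A × Δh = 0.23 × 2.33 × 10^7 × 6.14 = 3.29 × 10^7 m³
Q = 83 million m³/yr = 2.274 × 10^5 m³/d
t = ΔV / Q = 3.29 × 10^7 m³ / 2.274 × 10^5 m³/d = 144.7 d
t = 144.7 d ≈ 20.67 weeks

t ≈ 20.7 weeks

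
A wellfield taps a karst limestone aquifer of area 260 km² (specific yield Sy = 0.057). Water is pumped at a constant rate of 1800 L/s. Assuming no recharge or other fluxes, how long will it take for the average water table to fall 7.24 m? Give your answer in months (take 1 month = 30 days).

t ≈ 23 months

A = 260 km² = 2.6 × 10^8 m²
ΔV = Sy × A × Δh = 0.057 × 2.6 × 10^8 × 7.24 = 1.073 × 10^8 m³
Q = 1800 L/s = 1.555 × 10^5 m³/d
t = ΔV / Q = 1.073 × 10^8 m³ / 1.555 × 10^5 m³/d = 689.9 d
t = 689.9 d ≈ 23 months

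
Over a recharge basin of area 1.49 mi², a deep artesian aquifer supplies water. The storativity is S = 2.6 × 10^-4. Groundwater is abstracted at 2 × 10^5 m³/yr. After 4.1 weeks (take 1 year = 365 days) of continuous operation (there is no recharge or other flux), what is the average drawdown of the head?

A = 1.49 mi² = 3.859 × 10^6 m²
Q = 2 × 10^5 m³/yr = 547.9 m³/d
t = 4.1 weeks = 28.7 d
ΔV = Q × t = 547.9 m³/d × 28.7 d = 15730 m³
Δh = ΔV / (S × A) = 15730 / (2.6 × 10^-4 × 3.859 × 10^6) = 15.67 m

Δh ≈ 15.7 m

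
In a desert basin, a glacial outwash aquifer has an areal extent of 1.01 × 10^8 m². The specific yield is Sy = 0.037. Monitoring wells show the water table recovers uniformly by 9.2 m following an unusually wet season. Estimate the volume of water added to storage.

ΔV ≈ 3.44 × 10^7 m³

ΔV = Sy × A × Δh = 0.037 × 1.01 × 10^8 m² × 9.2 m = 3.438 × 10^7 m³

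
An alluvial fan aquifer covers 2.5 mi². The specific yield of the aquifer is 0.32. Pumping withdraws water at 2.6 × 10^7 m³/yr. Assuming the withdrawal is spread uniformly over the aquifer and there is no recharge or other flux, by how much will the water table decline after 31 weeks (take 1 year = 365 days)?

Δh ≈ 7.46 m

A = 2.5 mi² = 6.475 × 10^6 m²
Q = 2.6 × 10^7 m³/yr = 71230 m³/d
t = 31 weeks = 217 d
ΔV = Q × t = 71230 m³/d × 217 d = 1.546 × 10^7 m³
Δh = ΔV / (Sy × A) = 1.546 × 10^7 / (0.32 × 6.475 × 10^6) = 7.46 m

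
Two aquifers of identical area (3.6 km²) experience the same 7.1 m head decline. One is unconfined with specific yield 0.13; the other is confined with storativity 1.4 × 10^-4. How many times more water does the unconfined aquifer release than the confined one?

A = 3.6 km² = 3.6 × 10^6 m²
Unconfined: ΔV_u = Sy × A × Δh = 0.13 × 3.6 × 10^6 × 7.1 = 3.323 × 10^6 m³
Confined: ΔV_c = S × A × Δh = 1.4 × 10^-4 × 3.6 × 10^6 × 7.1 = 3578 m³
Ratio = ΔV_u / ΔV_c = Sy / S = 0.13 / 1.4 × 10^-4 = 928.6

ΔV_u / ΔV_c ≈ 929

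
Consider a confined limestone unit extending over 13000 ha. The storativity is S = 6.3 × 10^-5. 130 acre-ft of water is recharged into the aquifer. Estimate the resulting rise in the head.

A = 13000 ha = 1.3 × 10^8 m²
ΔV = 130 acre-ft = 1.604 × 10^5 m³
Δh = ΔV / (S × A) = 1.604 × 10^5 m³ / (6.3 × 10^-5 × 1.3 × 10^8 m²) = 19.58 m

Δh ≈ 19.6 m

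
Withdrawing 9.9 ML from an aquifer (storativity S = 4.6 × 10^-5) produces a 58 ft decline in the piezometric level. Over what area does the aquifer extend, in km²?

Δh = 58 ft = 17.68 m
ΔV = 9.9 ML = 9900 m³
A = ΔV / (S × Δh) = 9900 / (4.6 × 10^-5 × 17.68) = 1.217 × 10^7 m²
A = 1.217 × 10^7 m² = 12.17 km²

A ≈ 12.2 km²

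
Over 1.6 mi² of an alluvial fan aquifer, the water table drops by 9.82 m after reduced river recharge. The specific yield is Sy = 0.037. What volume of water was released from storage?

ΔV ≈ 1.51 × 10^6 m³

A = 1.6 mi² = 4.144 × 10^6 m²
ΔV = Sy × A × Δh = 0.037 × 4.144 × 10^6 m² × 9.82 m = 1.506 × 10^6 m³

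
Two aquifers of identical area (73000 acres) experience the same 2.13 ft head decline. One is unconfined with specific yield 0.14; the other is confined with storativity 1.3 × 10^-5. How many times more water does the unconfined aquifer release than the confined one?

A = 73000 acres = 2.954 × 10^8 m²
Δh = 2.13 ft = 0.6492 m
Unconfined: ΔV_u = Sy × A × Δh = 0.14 × 2.954 × 10^8 × 0.6492 = 2.685 × 10^7 m³
Confined: ΔV_c = S × A × Δh = 1.3 × 10^-5 × 2.954 × 10^8 × 0.6492 = 2493 m³
Ratio = ΔV_u / ΔV_c = Sy / S = 0.14 / 1.3 × 10^-5 = 10770

ΔV_u / ΔV_c ≈ 10800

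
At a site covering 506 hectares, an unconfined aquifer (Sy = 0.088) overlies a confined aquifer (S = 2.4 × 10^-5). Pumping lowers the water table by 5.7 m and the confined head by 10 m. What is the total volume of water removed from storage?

ΔV ≈ 2.54 × 10^6 m³

A = 506 hectares = 5.06 × 10^6 m²
Unconfined: ΔV_u = Sy × A × Δh_u = 0.088 × 5.06 × 10^6 × 5.7 = 2.538 × 10^6 m³
Confined: ΔV_c = S × A × Δh_c = 2.4 × 10^-5 × 5.06 × 10^6 × 10 = 1214 m³
Total ΔV = 2.538 × 10^6 + 1214 = 2.539 × 10^6 m³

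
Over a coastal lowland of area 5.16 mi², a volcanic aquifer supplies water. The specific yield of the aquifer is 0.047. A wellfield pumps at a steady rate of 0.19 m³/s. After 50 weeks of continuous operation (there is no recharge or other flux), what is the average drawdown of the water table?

A = 5.16 mi² = 1.336 × 10^7 m²
Q = 0.19 m³/s = 16420 m³/d
t = 50 weeks = 350 d
ΔV = Q × t = 16420 m³/d × 350 d = 5.746 × 10^6 m³
Δh = ΔV / (Sy × A) = 5.746 × 10^6 / (0.047 × 1.336 × 10^7) = 9.147 m

Δh ≈ 9.15 m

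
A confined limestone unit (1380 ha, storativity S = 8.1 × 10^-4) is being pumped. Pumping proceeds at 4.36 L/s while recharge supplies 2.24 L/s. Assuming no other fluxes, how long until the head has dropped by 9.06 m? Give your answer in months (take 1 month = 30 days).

A = 1380 ha = 1.38 × 10^7 m²
ΔV = S × A × Δh = 8.1 × 10^-4 × 1.38 × 10^7 × 9.06 = 1.013 × 10^5 m³
Net withdrawal = 4.36 − 2.24 = 2.12 L/s = 183.2 m³/d
t = ΔV / Q = 1.013 × 10^5 m³ / 183.2 m³/d = 552.9 d
t = 552.9 d ≈ 18.43 months

t ≈ 18.4 months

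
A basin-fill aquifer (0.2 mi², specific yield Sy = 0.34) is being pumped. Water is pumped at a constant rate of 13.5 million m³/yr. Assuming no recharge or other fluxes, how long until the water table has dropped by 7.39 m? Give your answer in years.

A = 0.2 mi² = 5.18 × 10^5 m²
ΔV = Sy × A × Δh = 0.34 × 5.18 × 10^5 × 7.39 = 1.302 × 10^6 m³
Q = 13.5 million m³/yr = 36990 m³/d
t = ΔV / Q = 1.302 × 10^6 m³ / 36990 m³/d = 35.19 d
t = 35.19 d ≈ 0.09641 years

t ≈ 0.0964 years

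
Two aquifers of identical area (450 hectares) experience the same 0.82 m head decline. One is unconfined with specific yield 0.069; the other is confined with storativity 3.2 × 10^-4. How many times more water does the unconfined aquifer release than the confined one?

ΔV_u / ΔV_c ≈ 216

A = 450 hectares = 4.5 × 10^6 m²
Unconfined: ΔV_u = Sy × A × Δh = 0.069 × 4.5 × 10^6 × 0.82 = 2.546 × 10^5 m³
Confined: ΔV_c = S × A × Δh = 3.2 × 10^-4 × 4.5 × 10^6 × 0.82 = 1181 m³
Ratio = ΔV_u / ΔV_c = Sy / S = 0.069 / 3.2 × 10^-4 = 215.6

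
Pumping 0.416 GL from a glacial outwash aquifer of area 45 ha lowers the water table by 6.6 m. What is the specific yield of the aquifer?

A = 45 ha = 4.5 × 10^5 m²
ΔV = 0.416 GL = 4.16 × 10^5 m³
Sy = ΔV / (A × Δh) = 4.16 × 10^5 m³ / (4.5 × 10^5 m² × 6.6 m) = 0.1401

Sy ≈ 0.14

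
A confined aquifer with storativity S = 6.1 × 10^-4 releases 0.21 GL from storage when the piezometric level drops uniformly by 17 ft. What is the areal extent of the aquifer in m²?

A ≈ 6.64 × 10^7 m²

Δh = 17 ft = 5.182 m
ΔV = 0.21 GL = 2.1 × 10^5 m³
A = ΔV / (S × Δh) = 2.1 × 10^5 / (6.1 × 10^-4 × 5.182) = 6.644 × 10^7 m²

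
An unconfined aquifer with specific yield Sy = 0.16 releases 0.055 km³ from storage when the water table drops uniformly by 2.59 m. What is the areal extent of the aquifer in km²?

A ≈ 133 km²

ΔV = 0.055 km³ = 5.5 × 10^7 m³
A = ΔV / (Sy × Δh) = 5.5 × 10^7 / (0.16 × 2.59) = 1.327 × 10^8 m²
A = 1.327 × 10^8 m² = 132.7 km²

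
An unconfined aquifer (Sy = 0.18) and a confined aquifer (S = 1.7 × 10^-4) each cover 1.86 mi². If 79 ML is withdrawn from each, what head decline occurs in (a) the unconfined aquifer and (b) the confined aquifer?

A = 1.86 mi² = 4.817 × 10^6 m²
ΔV = 79 ML = 79000 m³
Unconfined: Δh_u = ΔV/(Sy·A) = 79000/(0.18 × 4.817 × 10^6) = 0.09111 m
Confined: Δh_c = ΔV/(S·A) = 79000/(1.7 × 10^-4 × 4.817 × 10^6) = 96.46 m

Δh_u ≈ 0.0911 m; Δh_c ≈ 96.5 m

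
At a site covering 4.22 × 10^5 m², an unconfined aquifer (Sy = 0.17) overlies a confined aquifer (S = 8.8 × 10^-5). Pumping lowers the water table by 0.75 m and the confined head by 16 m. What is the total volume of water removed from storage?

Unconfined: ΔV_u = Sy × A × Δh_u = 0.17 × 4.22 × 10^5 × 0.75 = 53800 m³
Confined: ΔV_c = S × A × Δh_c = 8.8 × 10^-5 × 4.22 × 10^5 × 16 = 594.2 m³
Total ΔV = 53800 + 594.2 = 54400 m³

ΔV ≈ 54400 m³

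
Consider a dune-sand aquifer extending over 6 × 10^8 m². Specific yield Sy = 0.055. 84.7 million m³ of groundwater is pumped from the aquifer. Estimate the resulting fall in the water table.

Δh ≈ 2.57 m

ΔV = 84.7 million m³ = 8.47 × 10^7 m³
Δh = ΔV / (Sy × A) = 8.47 × 10^7 m³ / (0.055 × 6 × 10^8 m²) = 2.567 m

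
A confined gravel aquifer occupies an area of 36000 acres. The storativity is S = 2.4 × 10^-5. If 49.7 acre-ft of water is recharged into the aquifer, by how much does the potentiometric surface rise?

Δh ≈ 17.5 m

A = 36000 acres = 1.457 × 10^8 m²
ΔV = 49.7 acre-ft = 61300 m³
Δh = ΔV / (S × A) = 61300 m³ / (2.4 × 10^-5 × 1.457 × 10^8 m²) = 17.53 m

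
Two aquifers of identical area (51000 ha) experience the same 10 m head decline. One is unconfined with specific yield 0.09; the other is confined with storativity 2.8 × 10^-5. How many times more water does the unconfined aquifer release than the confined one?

ΔV_u / ΔV_c ≈ 3210

A = 51000 ha = 5.1 × 10^8 m²
Unconfined: ΔV_u = Sy × A × Δh = 0.09 × 5.1 × 10^8 × 10 = 4.59 × 10^8 m³
Confined: ΔV_c = S × A × Δh = 2.8 × 10^-5 × 5.1 × 10^8 × 10 = 1.428 × 10^5 m³
Ratio = ΔV_u / ΔV_c = Sy / S = 0.09 / 2.8 × 10^-5 = 3214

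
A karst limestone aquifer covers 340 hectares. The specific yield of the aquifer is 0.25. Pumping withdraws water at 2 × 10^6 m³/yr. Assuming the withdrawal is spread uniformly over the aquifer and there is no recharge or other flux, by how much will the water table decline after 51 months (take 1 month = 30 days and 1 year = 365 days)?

A = 340 hectares = 3.4 × 10^6 m²
Q = 2 × 10^6 m³/yr = 5479 m³/d
t = 51 months = 1530 d
ΔV = Q × t = 5479 m³/d × 1530 d = 8.384 × 10^6 m³
Δh = ΔV / (Sy × A) = 8.384 × 10^6 / (0.25 × 3.4 × 10^6) = 9.863 m

Δh ≈ 9.86 m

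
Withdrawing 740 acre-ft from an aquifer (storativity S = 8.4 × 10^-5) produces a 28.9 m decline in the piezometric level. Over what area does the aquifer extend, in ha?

A ≈ 37600 ha

ΔV = 740 acre-ft = 9.128 × 10^5 m³
A = ΔV / (S × Δh) = 9.128 × 10^5 / (8.4 × 10^-5 × 28.9) = 3.76 × 10^8 m²
A = 3.76 × 10^8 m² = 37600 ha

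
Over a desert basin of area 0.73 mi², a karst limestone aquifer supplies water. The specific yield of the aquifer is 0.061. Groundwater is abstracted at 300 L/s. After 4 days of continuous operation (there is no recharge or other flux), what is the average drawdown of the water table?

Δh ≈ 0.899 m

A = 0.73 mi² = 1.891 × 10^6 m²
Q = 300 L/s = 25920 m³/d
ΔV = Q × t = 25920 m³/d × 4 d = 1.037 × 10^5 m³
Δh = ΔV / (Sy × A) = 1.037 × 10^5 / (0.061 × 1.891 × 10^6) = 0.899 m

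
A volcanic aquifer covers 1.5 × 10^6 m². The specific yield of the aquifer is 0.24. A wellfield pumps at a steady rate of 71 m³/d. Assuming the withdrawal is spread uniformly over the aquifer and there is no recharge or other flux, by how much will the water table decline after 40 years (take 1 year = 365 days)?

t = 40 years = 14600 d
ΔV = Q × t = 71 m³/d × 14600 d = 1.037 × 10^6 m³
Δh = ΔV / (Sy × A) = 1.037 × 10^6 / (0.24 × 1.5 × 10^6) = 2.879 m

Δh ≈ 2.88 m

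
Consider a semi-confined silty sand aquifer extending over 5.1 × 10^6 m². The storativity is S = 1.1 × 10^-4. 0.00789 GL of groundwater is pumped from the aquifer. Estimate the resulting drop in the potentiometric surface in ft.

Δh ≈ 46.1 ft

ΔV = 0.00789 GL = 7890 m³
Δh = ΔV / (S × A) = 7890 m³ / (1.1 × 10^-4 × 5.1 × 10^6 m²) = 14.06 m
Δh = 14.06 m = 46.14 ft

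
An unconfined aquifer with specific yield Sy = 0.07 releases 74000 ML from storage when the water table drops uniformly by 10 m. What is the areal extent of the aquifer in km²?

A ≈ 106 km²

ΔV = 74000 ML = 7.4 × 10^7 m³
A = ΔV / (Sy × Δh) = 7.4 × 10^7 / (0.07 × 10) = 1.057 × 10^8 m²
A = 1.057 × 10^8 m² = 105.7 km²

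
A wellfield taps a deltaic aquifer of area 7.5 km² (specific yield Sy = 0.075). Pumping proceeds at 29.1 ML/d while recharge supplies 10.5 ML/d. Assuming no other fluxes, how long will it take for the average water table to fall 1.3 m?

A = 7.5 km² = 7.5 × 10^6 m²
ΔV = Sy × A × Δh = 0.075 × 7.5 × 10^6 × 1.3 = 7.312 × 10^5 m³
Net withdrawal = 29.1 − 10.5 = 18.6 ML/d = 18600 m³/d
t = ΔV / Q = 7.312 × 10^5 m³ / 18600 m³/d = 39.31 d

t ≈ 39.3 days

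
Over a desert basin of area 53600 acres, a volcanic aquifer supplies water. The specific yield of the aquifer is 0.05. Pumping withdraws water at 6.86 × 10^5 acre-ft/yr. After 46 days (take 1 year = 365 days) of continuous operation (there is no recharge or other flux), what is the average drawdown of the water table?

A = 53600 acres = 2.169 × 10^8 m²
Q = 6.86 × 10^5 acre-ft/yr = 2.318 × 10^6 m³/d
ΔV = Q × t = 2.318 × 10^6 m³/d × 46 d = 1.066 × 10^8 m³
Δh = ΔV / (Sy × A) = 1.066 × 10^8 / (0.05 × 2.169 × 10^8) = 9.833 m

Δh ≈ 9.83 m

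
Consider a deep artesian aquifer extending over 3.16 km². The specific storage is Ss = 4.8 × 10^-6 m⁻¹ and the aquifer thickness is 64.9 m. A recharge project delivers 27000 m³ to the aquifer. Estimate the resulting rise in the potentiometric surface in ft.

S = Ss × b = 4.8 × 10^-6 m⁻¹ × 64.9 m = 3.115 × 10^-4
A = 3.16 km² = 3.16 × 10^6 m²
Δh = ΔV / (S × A) = 27000 m³ / (3.115 × 10^-4 × 3.16 × 10^6 m²) = 27.43 m
Δh = 27.43 m = 89.99 ft

Δh ≈ 90 ft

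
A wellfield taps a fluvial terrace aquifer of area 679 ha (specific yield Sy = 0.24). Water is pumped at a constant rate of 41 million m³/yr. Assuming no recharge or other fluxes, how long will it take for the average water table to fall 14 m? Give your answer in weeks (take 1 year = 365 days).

A = 679 ha = 6.79 × 10^6 m²
ΔV = Sy × A × Δh = 0.24 × 6.79 × 10^6 × 14 = 2.281 × 10^7 m³
Q = 41 million m³/yr = 1.123 × 10^5 m³/d
t = ΔV / Q = 2.281 × 10^7 m³ / 1.123 × 10^5 m³/d = 203.1 d
t = 203.1 d ≈ 29.01 weeks

t ≈ 29 weeks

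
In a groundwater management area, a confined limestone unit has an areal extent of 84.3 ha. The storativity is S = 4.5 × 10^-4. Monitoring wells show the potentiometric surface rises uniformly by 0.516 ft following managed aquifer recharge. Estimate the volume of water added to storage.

ΔV ≈ 59.7 m³

A = 84.3 ha = 8.43 × 10^5 m²
Δh = 0.516 ft = 0.1573 m
ΔV = S × A × Δh = 4.5 × 10^-4 × 8.43 × 10^5 m² × 0.1573 m = 59.66 m³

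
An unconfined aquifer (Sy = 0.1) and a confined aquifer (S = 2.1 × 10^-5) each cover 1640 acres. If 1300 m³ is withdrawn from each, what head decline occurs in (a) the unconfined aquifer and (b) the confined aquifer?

A = 1640 acres = 6.637 × 10^6 m²
Unconfined: Δh_u = ΔV/(Sy·A) = 1300/(0.1 × 6.637 × 10^6) = 0.001959 m
Confined: Δh_c = ΔV/(S·A) = 1300/(2.1 × 10^-5 × 6.637 × 10^6) = 9.327 m

Δh_u ≈ 0.00196 m; Δh_c ≈ 9.33 m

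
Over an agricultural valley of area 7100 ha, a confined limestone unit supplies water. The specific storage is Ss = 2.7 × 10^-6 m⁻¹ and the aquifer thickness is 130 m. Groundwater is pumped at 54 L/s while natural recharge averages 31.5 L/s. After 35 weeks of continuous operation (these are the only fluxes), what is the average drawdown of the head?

Δh ≈ 19.1 m

S = Ss × b = 2.7 × 10^-6 m⁻¹ × 130 m = 3.51 × 10^-4
A = 7100 ha = 7.1 × 10^7 m²
Net abstraction = 54 − 31.5 = 22.5 L/s
Q_net = 22.5 L/s = 1944 m³/d
t = 35 weeks = 245 d
ΔV = Q × t = 1944 m³/d × 245 d = 4.763 × 10^5 m³
Δh = ΔV / (S × A) = 4.763 × 10^5 / (3.51 × 10^-4 × 7.1 × 10^7) = 19.11 m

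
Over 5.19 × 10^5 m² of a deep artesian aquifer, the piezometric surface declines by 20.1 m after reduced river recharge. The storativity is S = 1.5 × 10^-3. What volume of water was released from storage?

ΔV = S × A × Δh = 0.0015 × 5.19 × 10^5 m² × 20.1 m = 15650 m³

ΔV ≈ 15600 m³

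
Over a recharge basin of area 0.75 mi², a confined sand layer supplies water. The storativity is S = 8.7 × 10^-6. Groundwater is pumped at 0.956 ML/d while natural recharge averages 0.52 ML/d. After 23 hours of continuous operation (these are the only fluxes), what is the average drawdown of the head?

Δh ≈ 24.7 m

A = 0.75 mi² = 1.942 × 10^6 m²
Net abstraction = 0.956 − 0.52 = 0.436 ML/d
Q_net = 0.436 ML/d = 436 m³/d
t = 23 hours = 0.9583 d
ΔV = Q × t = 436 m³/d × 0.9583 d = 417.8 m³
Δh = ΔV / (S × A) = 417.8 / (8.7 × 10^-6 × 1.942 × 10^6) = 24.72 m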